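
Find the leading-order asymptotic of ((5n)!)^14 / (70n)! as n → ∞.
((5n)!)^14/(70n)! ~ ((2π·5n)^(13/2) / sqrt(14)) · 14^(−14·5n)  →  0

Write N = 5n. Stirling: N! ~ sqrt(2π N)(N/e)^N and (14N)! ~ sqrt(2π·14N)·(14N/e)^(14N).
  (N!)^14/(14N)! ~ (2π N)^(14/2) (N/e)^(14N) / [sqrt(2π·14N) (14N/e)^(14N)]
     = (2π N)^(14/2) / sqrt(2π·14N) · (N/(14N))^(14N)
     = (2π N)^((14−1)/2) / sqrt(14) · 14^(−14N).
Since 14^14 > 1, the factor 14^(−14N) decays exponentially, so the ratio → 0. Substituting N = 5n gives the stated form.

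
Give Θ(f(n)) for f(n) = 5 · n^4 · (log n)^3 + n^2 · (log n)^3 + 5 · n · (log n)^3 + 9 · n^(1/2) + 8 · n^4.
f(n) ∈ Θ(n^4 · (log n)^3)

Compare the terms by growth order. For large n, n^a · (log n)^b dominates n^a' · (log n)^b' iff a > a', or (a = a' and b > b'). Ranking the 5 terms shows the dominant one is 5 · n^4 · (log n)^3. Hence f(n) ∈ Θ(n^4 · (log n)^3).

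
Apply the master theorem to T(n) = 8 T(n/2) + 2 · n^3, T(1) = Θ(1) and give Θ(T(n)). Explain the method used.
T(n) = Θ(n^3 log n)

log_2 8 = 3, and f(n) = 2 · n^3 = Θ(n^(log_2 8)). This is Case 2 of the master theorem: T(n) = Θ(f(n) · log n) = Θ(n^3 log n).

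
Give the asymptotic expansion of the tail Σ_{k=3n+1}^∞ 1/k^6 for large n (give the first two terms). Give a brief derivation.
Σ_{k>3n} 1/k^6 = 1/(5 · (3n)^5) − 1/(2 · (3n)^6) + O(1/(3n)^7)

Compare to the integral: ∫_{3n}^∞ x^(−6) dx = [−x^(−5)/5]_{3n}^∞ = 1/((6−1)·(3n)^5). The Euler-Maclaurin correction adds −f(3n)/2 = −1/(2·(3n)^6). Euler-Maclaurin then gives
  Σ_{k>3n} 1/k^6 = ∫_{3n}^∞ dx/x^6 − 1/(2·(3n)^6) + O(1/(3n)^7).
(Equivalently this is ζ(6) − Σ_{k≤3n} 1/k^6.)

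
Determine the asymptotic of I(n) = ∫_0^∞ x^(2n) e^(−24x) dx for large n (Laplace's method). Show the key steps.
I(n) ~ (sqrt(2π·2n) / 24) · (2n/(24e))^(2n)

Write the integrand as exp(2n ln x − 24x) and set f(x) = 2n ln x − 24x. Then f'(x) = 2n/x − 24 = 0 at x* = 2n/24, and f''(x*) = −2n/x*^2 = −24^2/(2n). Laplace's method (interior maximum) gives
  I(n) ~ e^(f(x*)) · sqrt(2π / |f''(x*)|)
        = exp(2n ln(2n/24) − 2n) · sqrt(2π · 2n / 24^2)
        = (2n/24)^(2n) e^(−2n) · sqrt(2π·2n) / 24
        = (sqrt(2π·2n) / 24) · (2n/(24e))^(2n).
This matches Γ(2n+1)/24^(2n+1) with Stirling applied to Γ.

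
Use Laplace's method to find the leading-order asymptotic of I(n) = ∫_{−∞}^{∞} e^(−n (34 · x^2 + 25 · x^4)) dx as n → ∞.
I(n) ~ sqrt(π/(34n))

φ(x) = 34 · x^2 + 25 · x^4 has its unique global minimum at x* = 0 (since φ'(x) = 68x + 100x^3 = 0 only at x = 0 for real x with both coefficients positive, and φ → ∞ as |x| → ∞). At x* = 0, φ(0) = 0 and φ''(0) = 68. Laplace's method then gives
  I(n) ~ sqrt(2π / (n · φ''(0))) · e^(−n φ(0)) = sqrt(2π / (68n)) = sqrt(π/(34n)).
The 25 · x^4 term contributes only at subleading order (an O(1/n) relative correction).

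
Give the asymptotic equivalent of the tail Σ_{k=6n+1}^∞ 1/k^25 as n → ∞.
Σ_{k>6n} 1/k^25 ~ 1/(24 · (6n)^24)

Compare to the integral: ∫_{6n}^∞ x^(−25) dx = [−x^(−24)/24]_{6n}^∞ = 1/((25−1)·(6n)^24). Euler-Maclaurin then gives
  Σ_{k>6n} 1/k^25 = ∫_{6n}^∞ dx/x^25 − 1/(2·(6n)^25) + O(1/(6n)^26).
(Equivalently this is ζ(25) − Σ_{k≤6n} 1/k^25.)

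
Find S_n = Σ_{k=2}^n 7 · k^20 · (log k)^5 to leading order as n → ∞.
S_n ~ n^21 · (log n)^5 / 3

By integral comparison, S_n = ∫_1^n 7 · x^20 · (log x)^5 dx + O(n^20 · (log n)^5). For the integral, the leading term of ∫_1^n x^20 (log x)^5 dx is n^21/21 · (log n)^5 (by repeated integration by parts; each step lowers the log-exponent and produces a relatively O(1/log n) correction). Hence S_n ~ n^21 · (log n)^5 / 3.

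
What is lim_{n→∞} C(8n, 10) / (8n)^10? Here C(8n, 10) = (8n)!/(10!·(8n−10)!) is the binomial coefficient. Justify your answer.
lim = 1/10! = 1/3628800

With N = 8n → ∞: C(N, 10) / N^10 = [N(N−1)…(N−9)] / (10! · N^10) = (1/10!) · 1 · (1 − 1/(8n)) · … · (1 − 9/(8n)). Each factor → 1 as N → ∞, so the limit is 1/10! = 1/3628800.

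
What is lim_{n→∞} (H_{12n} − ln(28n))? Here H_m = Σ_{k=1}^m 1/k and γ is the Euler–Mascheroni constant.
lim = ln(3/7) + γ

By Euler-Maclaurin, H_m = ln m + γ + O(1/m). So
  H_{12n} − ln(28n) = ln(12n) + γ − ln(28n) + O(1/n)
                       = ln(12/28) + γ + O(1/n).
Hence the limit is ln(12/28) + γ (= ln(3/7)).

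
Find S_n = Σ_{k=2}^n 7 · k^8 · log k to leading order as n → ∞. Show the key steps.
S_n ~ 7 · n^9 log n / 9 − 7 · n^9 / 81

By integral comparison, S_n = ∫_1^n 7 · x^8 · log x dx + O(n^8 · log n). For the integral, ∫ x^8 log x dx = n^9 log n / 9 − n^9/81 (integration by parts). Hence S_n ~ 7 · n^9 log n / 9 − 7 · n^9 / 81.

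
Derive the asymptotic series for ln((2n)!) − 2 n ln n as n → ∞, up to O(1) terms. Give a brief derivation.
ln((2n)!) − 2 n ln n = 2(ln 2 − 1) n + (1/2) ln(2π·2n) + O(1/n)

Stirling: ln((2n)!) = 2n ln(2n) − 2n + (1/2) ln(2π·2n) + O(1/n).
Since 2n ln(2n) = 2n ln n + 2n ln 2, subtracting 2n ln n cancels the n ln n term exactly. What remains is 2(ln 2 − 1) n + (1/2) ln(2π·2n) + O(1/n).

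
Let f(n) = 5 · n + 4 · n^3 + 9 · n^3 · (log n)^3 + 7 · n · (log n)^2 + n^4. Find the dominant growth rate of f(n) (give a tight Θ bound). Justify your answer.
f(n) ∈ Θ(n^4)

Compare the terms by growth order. For large n, n^a · (log n)^b dominates n^a' · (log n)^b' iff a > a', or (a = a' and b > b'). Ranking the 5 terms shows the dominant one is n^4. Hence f(n) ∈ Θ(n^4).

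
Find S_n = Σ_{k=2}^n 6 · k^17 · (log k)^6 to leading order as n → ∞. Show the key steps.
S_n ~ n^18 · (log n)^6 / 3

By integral comparison, S_n = ∫_1^n 6 · x^17 · (log x)^6 dx + O(n^17 · (log n)^6). For the integral, the leading term of ∫_1^n x^17 (log x)^6 dx is n^18/18 · (log n)^6 (by repeated integration by parts; each step lowers the log-exponent and produces a relatively O(1/log n) correction). Hence S_n ~ n^18 · (log n)^6 / 3.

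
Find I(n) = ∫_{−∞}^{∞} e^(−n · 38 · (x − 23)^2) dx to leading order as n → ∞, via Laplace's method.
I(n) = sqrt(π/(38n))

Here φ(x) = 38 · (x − 23)^2 has its unique minimum at x* = 23 with φ(x*) = 0 and φ''(x*) = 76. Laplace's method gives
  I(n) ~ e^(−n φ(x*)) · sqrt(2π / (n · φ''(x*))) = sqrt(2π / (76n)) = sqrt(π/(38n)).
This is exact: substituting u = (x − 23)·sqrt(38n) gives I(n) = (1/sqrt(38n)) ∫_{−∞}^{∞} e^(−u^2) du = sqrt(π/(38n)).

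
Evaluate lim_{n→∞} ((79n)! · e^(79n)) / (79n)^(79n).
lim = ∞

Stirling: (79n)! ~ sqrt(2π·79n) · (79n/e)^(79n). Hence
  (79n)! · e^(79n) / (79n)^(79n) ~ sqrt(2π·79n) = sqrt(2π·79) · sqrt(n) → ∞.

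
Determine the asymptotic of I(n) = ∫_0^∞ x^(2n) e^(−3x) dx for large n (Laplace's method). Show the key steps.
I(n) ~ (sqrt(2π·2n) / 3) · (2n/(3e))^(2n)

Write the integrand as exp(2n ln x − 3x) and set f(x) = 2n ln x − 3x. Then f'(x) = 2n/x − 3 = 0 at x* = 2n/3, and f''(x*) = −2n/x*^2 = −3^2/(2n). Laplace's method (interior maximum) gives
  I(n) ~ e^(f(x*)) · sqrt(2π / |f''(x*)|)
        = exp(2n ln(2n/3) − 2n) · sqrt(2π · 2n / 3^2)
        = (2n/3)^(2n) e^(−2n) · sqrt(2π·2n) / 3
        = (sqrt(2π·2n) / 3) · (2n/(3e))^(2n).
This matches Γ(2n+1)/3^(2n+1) with Stirling applied to Γ.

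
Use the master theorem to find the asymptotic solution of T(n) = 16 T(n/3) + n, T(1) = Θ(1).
T(n) = Θ(n^(log_3 16))

Master theorem: compare f(n) = n to n^(log_3 16) where log_3 16 ≈ 2.524. Since 1 < log_3 16, we have f(n) = O(n^(log_3 16 − ε)) for some ε > 0 — Case 1. Hence T(n) = Θ(n^(log_3 16)).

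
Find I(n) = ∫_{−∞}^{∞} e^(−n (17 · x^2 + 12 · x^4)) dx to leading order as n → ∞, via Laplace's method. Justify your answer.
I(n) ~ sqrt(π/(17n))

φ(x) = 17 · x^2 + 12 · x^4 has its unique global minimum at x* = 0 (since φ'(x) = 34x + 48x^3 = 0 only at x = 0 for real x with both coefficients positive, and φ → ∞ as |x| → ∞). At x* = 0, φ(0) = 0 and φ''(0) = 34. Laplace's method then gives
  I(n) ~ sqrt(2π / (n · φ''(0))) · e^(−n φ(0)) = sqrt(2π / (34n)) = sqrt(π/(17n)).
The 12 · x^4 term contributes only at subleading order (an O(1/n) relative correction).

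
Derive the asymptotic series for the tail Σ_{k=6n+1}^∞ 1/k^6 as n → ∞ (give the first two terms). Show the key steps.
Σ_{k>6n} 1/k^6 = 1/(5 · (6n)^5) − 1/(2 · (6n)^6) + O(1/(6n)^7)

Compare to the integral: ∫_{6n}^∞ x^(−6) dx = [−x^(−5)/5]_{6n}^∞ = 1/((6−1)·(6n)^5). The Euler-Maclaurin correction adds −f(6n)/2 = −1/(2·(6n)^6). Euler-Maclaurin then gives
  Σ_{k>6n} 1/k^6 = ∫_{6n}^∞ dx/x^6 − 1/(2·(6n)^6) + O(1/(6n)^7).
(Equivalently this is ζ(6) − Σ_{k≤6n} 1/k^6.)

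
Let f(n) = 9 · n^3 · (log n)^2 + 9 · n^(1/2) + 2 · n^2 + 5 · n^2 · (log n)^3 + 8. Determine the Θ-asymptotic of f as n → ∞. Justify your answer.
f(n) ∈ Θ(n^3 · (log n)^2)

Compare the terms by growth order. For large n, n^a · (log n)^b dominates n^a' · (log n)^b' iff a > a', or (a = a' and b > b'). Ranking the 5 terms shows the dominant one is 9 · n^3 · (log n)^2. Hence f(n) ∈ Θ(n^3 · (log n)^2).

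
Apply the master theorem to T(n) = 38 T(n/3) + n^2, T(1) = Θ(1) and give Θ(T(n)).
T(n) = Θ(n^(log_3 38))

Master theorem: compare f(n) = n^2 to n^(log_3 38) where log_3 38 ≈ 3.311. Since 2 < log_3 38, we have f(n) = O(n^(log_3 38 − ε)) for some ε > 0 — Case 1. Hence T(n) = Θ(n^(log_3 38)).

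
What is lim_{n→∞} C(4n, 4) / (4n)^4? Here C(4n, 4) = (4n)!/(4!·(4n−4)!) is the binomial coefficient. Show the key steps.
lim = 1/4! = 1/24

With N = 4n → ∞: C(N, 4) / N^4 = [N(N−1)…(N−3)] / (4! · N^4) = (1/4!) · 1 · (1 − 1/(4n)) · (1 − 2/(4n)) · (1 − 3/(4n)). Each factor → 1 as N → ∞, so the limit is 1/4! = 1/24.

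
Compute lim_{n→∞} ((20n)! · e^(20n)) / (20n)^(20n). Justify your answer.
lim = ∞

Stirling: (20n)! ~ sqrt(2π·20n) · (20n/e)^(20n). Hence
  (20n)! · e^(20n) / (20n)^(20n) ~ sqrt(2π·20n) = sqrt(2π·20) · sqrt(n) → ∞.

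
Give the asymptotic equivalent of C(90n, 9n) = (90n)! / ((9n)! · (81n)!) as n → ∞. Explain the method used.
C(90n, 9n) ~ (10000000000/387420489)^(9n) · sqrt(5/(9π·9n))

Write N = 9n. Apply Stirling to each factorial:
  (10N)! ~ sqrt(2π·10N) · (10N/e)^(10N),
  N! ~ sqrt(2π N) · (N/e)^N,
  (9N)! ~ sqrt(2π·9N) · (9N/e)^(9N).
The exponential factors combine to (10N)^(10N) / (N^N · (9N)^(9N)) = 10^(10N)/9^(9N) = (10^10/9^9)^N = (10000000000/387420489)^N.
The square-root prefactors combine to sqrt(2π·10N) / (sqrt(2π N)·sqrt(2π·9N)) = sqrt(10 / (2π·9·N)) = sqrt(5/(9π·9n)).
Substituting N = 9n: C(90n, 9n) ~ (10000000000/387420489)^(9n) · sqrt(5/(9π·9n)).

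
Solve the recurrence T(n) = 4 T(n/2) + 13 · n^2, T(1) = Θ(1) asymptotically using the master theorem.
T(n) = Θ(n^2 log n)

log_2 4 = 2, and f(n) = 13 · n^2 = Θ(n^(log_2 4)). This is Case 2 of the master theorem: T(n) = Θ(f(n) · log n) = Θ(n^2 log n).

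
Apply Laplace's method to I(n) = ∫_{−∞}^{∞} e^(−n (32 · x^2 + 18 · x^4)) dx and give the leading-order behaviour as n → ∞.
I(n) ~ sqrt(π/(32n))

φ(x) = 32 · x^2 + 18 · x^4 has its unique global minimum at x* = 0 (since φ'(x) = 64x + 72x^3 = 0 only at x = 0 for real x with both coefficients positive, and φ → ∞ as |x| → ∞). At x* = 0, φ(0) = 0 and φ''(0) = 64. Laplace's method then gives
  I(n) ~ sqrt(2π / (n · φ''(0))) · e^(−n φ(0)) = sqrt(2π / (64n)) = sqrt(π/(32n)).
The 18 · x^4 term contributes only at subleading order (an O(1/n) relative correction).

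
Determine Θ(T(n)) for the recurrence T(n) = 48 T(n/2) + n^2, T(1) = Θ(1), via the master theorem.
T(n) = Θ(n^(log_2 48))

Master theorem: compare f(n) = n^2 to n^(log_2 48) where log_2 48 ≈ 5.585. Since 2 < log_2 48, we have f(n) = O(n^(log_2 48 − ε)) for some ε > 0 — Case 1. Hence T(n) = Θ(n^(log_2 48)).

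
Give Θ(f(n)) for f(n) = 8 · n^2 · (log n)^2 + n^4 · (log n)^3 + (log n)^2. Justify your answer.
f(n) ∈ Θ(n^4 · (log n)^3)

Compare the terms by growth order. For large n, n^a · (log n)^b dominates n^a' · (log n)^b' iff a > a', or (a = a' and b > b'). Ranking the 3 terms shows the dominant one is n^4 · (log n)^3. Hence f(n) ∈ Θ(n^4 · (log n)^3).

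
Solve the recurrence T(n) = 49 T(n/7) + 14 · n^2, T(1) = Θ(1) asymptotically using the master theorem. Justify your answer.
T(n) = Θ(n^2 log n)

log_7 49 = 2, and f(n) = 14 · n^2 = Θ(n^(log_7 49)). This is Case 2 of the master theorem: T(n) = Θ(f(n) · log n) = Θ(n^2 log n).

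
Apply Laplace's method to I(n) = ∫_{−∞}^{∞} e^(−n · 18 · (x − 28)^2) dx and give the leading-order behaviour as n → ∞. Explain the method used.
I(n) = sqrt(π/(18n))

Here φ(x) = 18 · (x − 28)^2 has its unique minimum at x* = 28 with φ(x*) = 0 and φ''(x*) = 36. Laplace's method gives
  I(n) ~ e^(−n φ(x*)) · sqrt(2π / (n · φ''(x*))) = sqrt(2π / (36n)) = sqrt(π/(18n)).
This is exact: substituting u = (x − 28)·sqrt(18n) gives I(n) = (1/sqrt(18n)) ∫_{−∞}^{∞} e^(−u^2) du = sqrt(π/(18n)).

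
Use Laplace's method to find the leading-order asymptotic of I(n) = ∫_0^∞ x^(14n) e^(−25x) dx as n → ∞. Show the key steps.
I(n) ~ (sqrt(2π·14n) / 25) · (14n/(25e))^(14n)

Write the integrand as exp(14n ln x − 25x) and set f(x) = 14n ln x − 25x. Then f'(x) = 14n/x − 25 = 0 at x* = 14n/25, and f''(x*) = −14n/x*^2 = −25^2/(14n). Laplace's method (interior maximum) gives
  I(n) ~ e^(f(x*)) · sqrt(2π / |f''(x*)|)
        = exp(14n ln(14n/25) − 14n) · sqrt(2π · 14n / 25^2)
        = (14n/25)^(14n) e^(−14n) · sqrt(2π·14n) / 25
        = (sqrt(2π·14n) / 25) · (14n/(25e))^(14n).
This matches Γ(14n+1)/25^(14n+1) with Stirling applied to Γ.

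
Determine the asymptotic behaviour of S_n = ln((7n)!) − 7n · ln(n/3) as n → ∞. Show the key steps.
S_n ~ 7n · (ln 21 − 1) + O(ln n)

Stirling: ln((7n)!) = 7n ln(7n) − 7n + O(ln n).
  S_n = 7n ln(7n) − 7n − 7n ln(n/3) + O(ln n)
      = 7n ln(7n) − 7n ln n + 7n ln 3 − 7n + O(ln n)
      = 7n ln 7 + 7n ln 3 − 7n + O(ln n)
      = 7n (ln 21 − 1) + O(ln n).
Numerically ln(21) − 1 ≈ 2.0445.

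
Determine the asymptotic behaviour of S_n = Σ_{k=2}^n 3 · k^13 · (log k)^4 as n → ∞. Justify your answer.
S_n ~ 3 · n^14 · (log n)^4 / 14

By integral comparison, S_n = ∫_1^n 3 · x^13 · (log x)^4 dx + O(n^13 · (log n)^4). For the integral, the leading term of ∫_1^n x^13 (log x)^4 dx is n^14/14 · (log n)^4 (by repeated integration by parts; each step lowers the log-exponent and produces a relatively O(1/log n) correction). Hence S_n ~ 3 · n^14 · (log n)^4 / 14.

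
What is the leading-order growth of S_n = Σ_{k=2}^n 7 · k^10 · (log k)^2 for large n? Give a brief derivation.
S_n ~ 7 · n^11 · (log n)^2 / 11

By integral comparison, S_n = ∫_1^n 7 · x^10 · (log x)^2 dx + O(n^10 · (log n)^2). For the integral, the leading term of ∫_1^n x^10 (log x)^2 dx is n^11/11 · (log n)^2 (by repeated integration by parts; each step lowers the log-exponent and produces a relatively O(1/log n) correction). Hence S_n ~ 7 · n^11 · (log n)^2 / 11.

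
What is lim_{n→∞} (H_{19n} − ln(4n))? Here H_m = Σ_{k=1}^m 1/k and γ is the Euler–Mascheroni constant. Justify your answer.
lim = ln(19/4) + γ

By Euler-Maclaurin, H_m = ln m + γ + O(1/m). So
  H_{19n} − ln(4n) = ln(19n) + γ − ln(4n) + O(1/n)
                       = ln(19/4) + γ + O(1/n).
Hence the limit is ln(19/4) + γ.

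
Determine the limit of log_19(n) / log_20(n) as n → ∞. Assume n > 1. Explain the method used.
lim = ln(20) / ln(19) = log_19(20)

Change of base: log_19(n) = ln n / ln 19 and log_20(n) = ln n / ln 20. The ratio is (ln n / ln 19) · (ln 20 / ln n) = ln 20 / ln 19, a constant independent of n. So the limit is ln 20 / ln 19 = log_19(20).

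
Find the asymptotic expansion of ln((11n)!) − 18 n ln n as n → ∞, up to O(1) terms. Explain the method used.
ln((11n)!) − 18 n ln n = −7 n ln n + 11(ln 11 − 1) n + (1/2) ln(2π·11n) + O(1/n)

Stirling: ln((11n)!) = 11n ln(11n) − 11n + (1/2) ln(2π·11n) + O(1/n).
Expand 11n ln(11n) = 11n (ln n + ln 11) = 11n ln n + 11n ln 11.
Subtract 18n ln n: leading term is (11 − 18) n ln n = −7 n ln n. The next term is 11n ln 11 − 11n = 11(ln 11 − 1) n. Then the (1/2) ln(2π·11n) correction.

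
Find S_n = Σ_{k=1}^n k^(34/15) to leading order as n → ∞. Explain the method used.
S_n ~ (15/49) · n^(49/15)

Integral comparison: Σ_{k=1}^n k^(34/15) = ∫_0^n x^(34/15) dx + O(n^(34/15)). The integral is n^(1 + 34/15) / (1 + 34/15) = n^((34+15)/15) / ((34+15)/15) = (15/49) · n^(49/15).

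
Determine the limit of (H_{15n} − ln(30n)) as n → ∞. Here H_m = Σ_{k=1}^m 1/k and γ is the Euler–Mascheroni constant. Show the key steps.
lim = −ln 2 + γ

By Euler-Maclaurin, H_m = ln m + γ + O(1/m). So
  H_{15n} − ln(30n) = ln(15n) + γ − ln(30n) + O(1/n)
                       = ln(15/30) + γ + O(1/n).
Hence the limit is ln(15/30) + γ (= −ln 2).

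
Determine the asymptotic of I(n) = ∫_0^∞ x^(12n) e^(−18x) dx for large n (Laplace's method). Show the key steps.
I(n) ~ (sqrt(2π·12n) / 18) · (12n/(18e))^(12n)

Write the integrand as exp(12n ln x − 18x) and set f(x) = 12n ln x − 18x. Then f'(x) = 12n/x − 18 = 0 at x* = 12n/18, and f''(x*) = −12n/x*^2 = −18^2/(12n). Laplace's method (interior maximum) gives
  I(n) ~ e^(f(x*)) · sqrt(2π / |f''(x*)|)
        = exp(12n ln(12n/18) − 12n) · sqrt(2π · 12n / 18^2)
        = (12n/18)^(12n) e^(−12n) · sqrt(2π·12n) / 18
        = (sqrt(2π·12n) / 18) · (12n/(18e))^(12n).
This matches Γ(12n+1)/18^(12n+1) with Stirling applied to Γ.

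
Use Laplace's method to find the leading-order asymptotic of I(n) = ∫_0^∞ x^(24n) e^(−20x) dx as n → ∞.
I(n) ~ (sqrt(2π·24n) / 20) · (24n/(20e))^(24n)

Write the integrand as exp(24n ln x − 20x) and set f(x) = 24n ln x − 20x. Then f'(x) = 24n/x − 20 = 0 at x* = 24n/20, and f''(x*) = −24n/x*^2 = −20^2/(24n). Laplace's method (interior maximum) gives
  I(n) ~ e^(f(x*)) · sqrt(2π / |f''(x*)|)
        = exp(24n ln(24n/20) − 24n) · sqrt(2π · 24n / 20^2)
        = (24n/20)^(24n) e^(−24n) · sqrt(2π·24n) / 20
        = (sqrt(2π·24n) / 20) · (24n/(20e))^(24n).
This matches Γ(24n+1)/20^(24n+1) with Stirling applied to Γ.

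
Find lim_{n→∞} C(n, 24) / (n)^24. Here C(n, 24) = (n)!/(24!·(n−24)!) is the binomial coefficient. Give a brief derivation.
lim = 1/24! = 1/620448401733239439360000

With N = n → ∞: C(N, 24) / N^24 = [N(N−1)…(N−23)] / (24! · N^24) = (1/24!) · 1 · (1 − 1/n) · … · (1 − 23/n). Each factor → 1 as N → ∞, so the limit is 1/24! = 1/620448401733239439360000.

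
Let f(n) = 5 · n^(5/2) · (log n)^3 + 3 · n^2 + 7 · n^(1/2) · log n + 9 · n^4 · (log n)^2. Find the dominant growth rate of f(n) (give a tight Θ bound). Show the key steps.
f(n) ∈ Θ(n^4 · (log n)^2)

Compare the terms by growth order. For large n, n^a · (log n)^b dominates n^a' · (log n)^b' iff a > a', or (a = a' and b > b'). Ranking the 4 terms shows the dominant one is 9 · n^4 · (log n)^2. Hence f(n) ∈ Θ(n^4 · (log n)^2).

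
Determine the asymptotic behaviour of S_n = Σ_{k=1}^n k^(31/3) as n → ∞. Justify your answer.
S_n ~ (3/34) · n^(34/3)

Integral comparison: Σ_{k=1}^n k^(31/3) = ∫_0^n x^(31/3) dx + O(n^(31/3)). The integral is n^(1 + 31/3) / (1 + 31/3) = n^((31+3)/3) / ((31+3)/3) = (3/34) · n^(34/3).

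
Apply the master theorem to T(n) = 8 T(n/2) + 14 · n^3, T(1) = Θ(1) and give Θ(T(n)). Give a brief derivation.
T(n) = Θ(n^3 log n)

log_2 8 = 3, and f(n) = 14 · n^3 = Θ(n^(log_2 8)). This is Case 2 of the master theorem: T(n) = Θ(f(n) · log n) = Θ(n^3 log n).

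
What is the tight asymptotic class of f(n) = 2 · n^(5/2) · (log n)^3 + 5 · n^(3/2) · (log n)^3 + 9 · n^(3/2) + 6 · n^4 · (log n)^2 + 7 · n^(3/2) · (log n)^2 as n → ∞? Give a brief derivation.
f(n) ∈ Θ(n^4 · (log n)^2)

Compare the terms by growth order. For large n, n^a · (log n)^b dominates n^a' · (log n)^b' iff a > a', or (a = a' and b > b'). Ranking the 5 terms shows the dominant one is 6 · n^4 · (log n)^2. Hence f(n) ∈ Θ(n^4 · (log n)^2).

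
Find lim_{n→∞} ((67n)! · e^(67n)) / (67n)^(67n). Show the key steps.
lim = ∞

Stirling: (67n)! ~ sqrt(2π·67n) · (67n/e)^(67n). Hence
  (67n)! · e^(67n) / (67n)^(67n) ~ sqrt(2π·67n) = sqrt(2π·67) · sqrt(n) → ∞.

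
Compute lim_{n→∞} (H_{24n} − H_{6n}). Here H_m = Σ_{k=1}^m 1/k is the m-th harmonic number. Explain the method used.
lim = ln(24/6) = ln 4

Euler-Maclaurin gives H_m = ln m + γ + 1/(2m) + O(1/m^2). The γ and O(1/m) terms cancel in the difference:
  H_{24n} − H_{6n} = ln(24n) − ln(6n) + O(1/n) = ln(24/6) + O(1/n).
Hence the limit is ln(24/6) = ln 4.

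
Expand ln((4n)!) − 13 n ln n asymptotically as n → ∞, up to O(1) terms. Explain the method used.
ln((4n)!) − 13 n ln n = −9 n ln n + 4(ln 4 − 1) n + (1/2) ln(2π·4n) + O(1/n)

Stirling: ln((4n)!) = 4n ln(4n) − 4n + (1/2) ln(2π·4n) + O(1/n).
Expand 4n ln(4n) = 4n (ln n + ln 4) = 4n ln n + 4n ln 4.
Subtract 13n ln n: leading term is (4 − 13) n ln n = −9 n ln n. The next term is 4n ln 4 − 4n = 4(ln 4 − 1) n. Then the (1/2) ln(2π·4n) correction.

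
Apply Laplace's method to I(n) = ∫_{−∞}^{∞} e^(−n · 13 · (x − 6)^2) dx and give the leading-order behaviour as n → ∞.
I(n) = sqrt(π/(13n))

Here φ(x) = 13 · (x − 6)^2 has its unique minimum at x* = 6 with φ(x*) = 0 and φ''(x*) = 26. Laplace's method gives
  I(n) ~ e^(−n φ(x*)) · sqrt(2π / (n · φ''(x*))) = sqrt(2π / (26n)) = sqrt(π/(13n)).
This is exact: substituting u = (x − 6)·sqrt(13n) gives I(n) = (1/sqrt(13n)) ∫_{−∞}^{∞} e^(−u^2) du = sqrt(π/(13n)).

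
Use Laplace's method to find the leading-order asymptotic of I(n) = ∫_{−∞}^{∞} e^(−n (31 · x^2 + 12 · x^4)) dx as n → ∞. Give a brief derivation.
I(n) ~ sqrt(π/(31n))

φ(x) = 31 · x^2 + 12 · x^4 has its unique global minimum at x* = 0 (since φ'(x) = 62x + 48x^3 = 0 only at x = 0 for real x with both coefficients positive, and φ → ∞ as |x| → ∞). At x* = 0, φ(0) = 0 and φ''(0) = 62. Laplace's method then gives
  I(n) ~ sqrt(2π / (n · φ''(0))) · e^(−n φ(0)) = sqrt(2π / (62n)) = sqrt(π/(31n)).
The 12 · x^4 term contributes only at subleading order (an O(1/n) relative correction).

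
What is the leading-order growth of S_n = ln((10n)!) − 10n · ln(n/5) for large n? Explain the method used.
S_n ~ 10n · (ln 50 − 1) + O(ln n)

Stirling: ln((10n)!) = 10n ln(10n) − 10n + O(ln n).
  S_n = 10n ln(10n) − 10n − 10n ln(n/5) + O(ln n)
      = 10n ln(10n) − 10n ln n + 10n ln 5 − 10n + O(ln n)
      = 10n ln 10 + 10n ln 5 − 10n + O(ln n)
      = 10n (ln 50 − 1) + O(ln n).
Numerically ln(50) − 1 ≈ 2.9120.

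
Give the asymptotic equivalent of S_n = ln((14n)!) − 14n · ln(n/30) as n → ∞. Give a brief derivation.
S_n ~ 14n · (ln 420 − 1) + O(ln n)

Stirling: ln((14n)!) = 14n ln(14n) − 14n + O(ln n).
  S_n = 14n ln(14n) − 14n − 14n ln(n/30) + O(ln n)
      = 14n ln(14n) − 14n ln n + 14n ln 30 − 14n + O(ln n)
      = 14n ln 14 + 14n ln 30 − 14n + O(ln n)
      = 14n (ln 420 − 1) + O(ln n).
Numerically ln(420) − 1 ≈ 5.0403.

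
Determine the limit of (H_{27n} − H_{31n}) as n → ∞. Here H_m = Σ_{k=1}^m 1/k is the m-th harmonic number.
lim = ln(27/31)

Euler-Maclaurin gives H_m = ln m + γ + 1/(2m) + O(1/m^2). The γ and O(1/m) terms cancel in the difference:
  H_{27n} − H_{31n} = ln(27n) − ln(31n) + O(1/n) = ln(27/31) + O(1/n).
Hence the limit is ln(27/31).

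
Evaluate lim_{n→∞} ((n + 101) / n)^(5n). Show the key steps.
lim = e^505

Rewrite as (1 + 101/n)^(5n). By the standard limit (1 + x/n)^n → e^x, we have (1 + 101/n)^n → e^101, and raising to the 5th power gives e^505.
More precisely, ln[(1 + 101/n)^(5n)] = 5n · ln(1 + 101/n) = 5n · (101/n + O(1/n^2)) = 505 + O(1/n) → 505.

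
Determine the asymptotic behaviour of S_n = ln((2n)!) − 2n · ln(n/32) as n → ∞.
S_n ~ 2n · (ln 64 − 1) + O(ln n)

Stirling: ln((2n)!) = 2n ln(2n) − 2n + O(ln n).
  S_n = 2n ln(2n) − 2n − 2n ln(n/32) + O(ln n)
      = 2n ln(2n) − 2n ln n + 2n ln 32 − 2n + O(ln n)
      = 2n ln 2 + 2n ln 32 − 2n + O(ln n)
      = 2n (ln 64 − 1) + O(ln n).
Numerically ln(64) − 1 ≈ 3.1589.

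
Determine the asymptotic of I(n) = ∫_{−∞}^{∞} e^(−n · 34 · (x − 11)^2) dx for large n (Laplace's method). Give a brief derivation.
I(n) = sqrt(π/(34n))

Here φ(x) = 34 · (x − 11)^2 has its unique minimum at x* = 11 with φ(x*) = 0 and φ''(x*) = 68. Laplace's method gives
  I(n) ~ e^(−n φ(x*)) · sqrt(2π / (n · φ''(x*))) = sqrt(2π / (68n)) = sqrt(π/(34n)).
This is exact: substituting u = (x − 11)·sqrt(34n) gives I(n) = (1/sqrt(34n)) ∫_{−∞}^{∞} e^(−u^2) du = sqrt(π/(34n)).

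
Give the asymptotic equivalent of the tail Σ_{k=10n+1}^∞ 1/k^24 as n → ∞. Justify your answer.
Σ_{k>10n} 1/k^24 ~ 1/(23 · (10n)^23)

Compare to the integral: ∫_{10n}^∞ x^(−24) dx = [−x^(−23)/23]_{10n}^∞ = 1/((24−1)·(10n)^23). Euler-Maclaurin then gives
  Σ_{k>10n} 1/k^24 = ∫_{10n}^∞ dx/x^24 − 1/(2·(10n)^24) + O(1/(10n)^25).
(Equivalently this is ζ(24) − Σ_{k≤10n} 1/k^24.)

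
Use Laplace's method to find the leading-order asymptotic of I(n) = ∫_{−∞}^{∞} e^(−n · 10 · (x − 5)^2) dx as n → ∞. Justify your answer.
I(n) = sqrt(π/(10n))

Here φ(x) = 10 · (x − 5)^2 has its unique minimum at x* = 5 with φ(x*) = 0 and φ''(x*) = 20. Laplace's method gives
  I(n) ~ e^(−n φ(x*)) · sqrt(2π / (n · φ''(x*))) = sqrt(2π / (20n)) = sqrt(π/(10n)).
This is exact: substituting u = (x − 5)·sqrt(10n) gives I(n) = (1/sqrt(10n)) ∫_{−∞}^{∞} e^(−u^2) du = sqrt(π/(10n)).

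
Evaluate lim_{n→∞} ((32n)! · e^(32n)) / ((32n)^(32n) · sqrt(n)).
lim = sqrt(2π·32)

Stirling: (32n)! ~ sqrt(2π·32n) · (32n/e)^(32n). Hence
  (32n)! · e^(32n) / (32n)^(32n) ~ sqrt(2π·32n).
Dividing by sqrt(n): sqrt(2π·32n) / sqrt(n) = sqrt(2π·32) · n^((1−1)/2), so the limit is sqrt(2π·32).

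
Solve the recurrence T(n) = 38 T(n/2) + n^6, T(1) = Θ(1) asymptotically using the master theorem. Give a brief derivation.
T(n) = Θ(n^6)

log_2 38 ≈ 5.248. f(n) = n^6 dominates n^(log_2 38) since 6 > 5.248, and the regularity condition a·f(n/b) = 38·(n/2)^6 = (38/64)·n^6 ≤ c·f(n) holds with c = 38/64 ≈ 0.594 < 1. So this is Case 3: T(n) = Θ(f(n)) = Θ(n^6).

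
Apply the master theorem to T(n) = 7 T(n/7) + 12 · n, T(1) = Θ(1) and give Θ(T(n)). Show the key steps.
T(n) = Θ(n log n)

log_7 7 = 1, and f(n) = 12 · n = Θ(n^(log_7 7)). This is Case 2 of the master theorem: T(n) = Θ(f(n) · log n) = Θ(n log n).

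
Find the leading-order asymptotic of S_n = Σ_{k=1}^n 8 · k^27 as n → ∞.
S_n ~ 2 · n^28 / 7

By integral comparison (Euler-Maclaurin), Σ_{k=1}^n 8 · k^27 = 8 · ∫_0^n x^27 dx + O(n^27) = 8 · n^28/28 = 2 · n^28 / 7 + O(n^27). (Equivalently, Faulhaber's formula gives the same leading term.)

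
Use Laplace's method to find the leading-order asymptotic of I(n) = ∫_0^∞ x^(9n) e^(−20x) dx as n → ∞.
I(n) ~ (sqrt(2π·9n) / 20) · (9n/(20e))^(9n)

Write the integrand as exp(9n ln x − 20x) and set f(x) = 9n ln x − 20x. Then f'(x) = 9n/x − 20 = 0 at x* = 9n/20, and f''(x*) = −9n/x*^2 = −20^2/(9n). Laplace's method (interior maximum) gives
  I(n) ~ e^(f(x*)) · sqrt(2π / |f''(x*)|)
        = exp(9n ln(9n/20) − 9n) · sqrt(2π · 9n / 20^2)
        = (9n/20)^(9n) e^(−9n) · sqrt(2π·9n) / 20
        = (sqrt(2π·9n) / 20) · (9n/(20e))^(9n).
This matches Γ(9n+1)/20^(9n+1) with Stirling applied to Γ.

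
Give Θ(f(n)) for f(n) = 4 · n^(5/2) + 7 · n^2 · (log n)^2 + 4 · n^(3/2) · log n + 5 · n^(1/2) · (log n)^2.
f(n) ∈ Θ(n^(5/2))

Compare the terms by growth order. For large n, n^a · (log n)^b dominates n^a' · (log n)^b' iff a > a', or (a = a' and b > b'). Ranking the 4 terms shows the dominant one is 4 · n^(5/2). Hence f(n) ∈ Θ(n^(5/2)).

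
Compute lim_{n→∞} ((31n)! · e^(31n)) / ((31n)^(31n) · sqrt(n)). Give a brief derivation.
lim = sqrt(2π·31)

Stirling: (31n)! ~ sqrt(2π·31n) · (31n/e)^(31n). Hence
  (31n)! · e^(31n) / (31n)^(31n) ~ sqrt(2π·31n).
Dividing by sqrt(n): sqrt(2π·31n) / sqrt(n) = sqrt(2π·31) · n^((1−1)/2), so the limit is sqrt(2π·31).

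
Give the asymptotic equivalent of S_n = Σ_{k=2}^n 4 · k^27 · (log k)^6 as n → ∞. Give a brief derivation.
S_n ~ n^28 · (log n)^6 / 7

By integral comparison, S_n = ∫_1^n 4 · x^27 · (log x)^6 dx + O(n^27 · (log n)^6). For the integral, the leading term of ∫_1^n x^27 (log x)^6 dx is n^28/28 · (log n)^6 (by repeated integration by parts; each step lowers the log-exponent and produces a relatively O(1/log n) correction). Hence S_n ~ n^28 · (log n)^6 / 7.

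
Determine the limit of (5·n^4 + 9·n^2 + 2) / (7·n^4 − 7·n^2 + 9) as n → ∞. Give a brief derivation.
lim = 5/7

For large n the leading n^4 terms dominate both numerator and denominator. Dividing top and bottom by n^4, every other term tends to 0, leaving 5/7.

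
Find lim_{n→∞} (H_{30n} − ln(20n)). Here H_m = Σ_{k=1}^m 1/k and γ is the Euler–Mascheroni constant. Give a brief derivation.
lim = ln(3/2) + γ

By Euler-Maclaurin, H_m = ln m + γ + O(1/m). So
  H_{30n} − ln(20n) = ln(30n) + γ − ln(20n) + O(1/n)
                       = ln(30/20) + γ + O(1/n).
Hence the limit is ln(30/20) + γ (= ln(3/2)).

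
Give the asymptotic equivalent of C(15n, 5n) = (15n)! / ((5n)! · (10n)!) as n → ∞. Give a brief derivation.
C(15n, 5n) ~ (27/4)^(5n) · sqrt(3/(4π·5n))

Write N = 5n. Apply Stirling to each factorial:
  (3N)! ~ sqrt(2π·3N) · (3N/e)^(3N),
  N! ~ sqrt(2π N) · (N/e)^N,
  (2N)! ~ sqrt(2π·2N) · (2N/e)^(2N).
The exponential factors combine to (3N)^(3N) / (N^N · (2N)^(2N)) = 3^(3N)/2^(2N) = (3^3/2^2)^N = (27/4)^N.
The square-root prefactors combine to sqrt(2π·3N) / (sqrt(2π N)·sqrt(2π·2N)) = sqrt(3 / (2π·2·N)) = sqrt(3/(4π·5n)).
Substituting N = 5n: C(15n, 5n) ~ (27/4)^(5n) · sqrt(3/(4π·5n)).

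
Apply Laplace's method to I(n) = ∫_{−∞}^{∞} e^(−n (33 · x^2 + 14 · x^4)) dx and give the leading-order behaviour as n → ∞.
I(n) ~ sqrt(π/(33n))

φ(x) = 33 · x^2 + 14 · x^4 has its unique global minimum at x* = 0 (since φ'(x) = 66x + 56x^3 = 0 only at x = 0 for real x with both coefficients positive, and φ → ∞ as |x| → ∞). At x* = 0, φ(0) = 0 and φ''(0) = 66. Laplace's method then gives
  I(n) ~ sqrt(2π / (n · φ''(0))) · e^(−n φ(0)) = sqrt(2π / (66n)) = sqrt(π/(33n)).
The 14 · x^4 term contributes only at subleading order (an O(1/n) relative correction).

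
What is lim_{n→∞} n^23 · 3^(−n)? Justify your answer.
lim = 0

Exponentials with base > 1 dominate every fixed polynomial: for any fixed c, n^c / 3^n → 0 as n → ∞ (e.g. by the ratio test, or by writing 3^n = e^(n ln 3) and noting e^(n ln 3) / n^c → ∞). Hence n^23 · 3^(−n) = n^23 / 3^n → 0.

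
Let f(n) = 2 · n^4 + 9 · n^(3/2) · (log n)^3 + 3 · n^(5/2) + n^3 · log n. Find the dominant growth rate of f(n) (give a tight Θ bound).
f(n) ∈ Θ(n^4)

Compare the terms by growth order. For large n, n^a · (log n)^b dominates n^a' · (log n)^b' iff a > a', or (a = a' and b > b'). Ranking the 4 terms shows the dominant one is 2 · n^4. Hence f(n) ∈ Θ(n^4).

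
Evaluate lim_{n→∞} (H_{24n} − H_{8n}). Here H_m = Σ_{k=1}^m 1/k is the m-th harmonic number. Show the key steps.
lim = ln(24/8) = ln 3

Euler-Maclaurin gives H_m = ln m + γ + 1/(2m) + O(1/m^2). The γ and O(1/m) terms cancel in the difference:
  H_{24n} − H_{8n} = ln(24n) − ln(8n) + O(1/n) = ln(24/8) + O(1/n).
Hence the limit is ln(24/8) = ln 3.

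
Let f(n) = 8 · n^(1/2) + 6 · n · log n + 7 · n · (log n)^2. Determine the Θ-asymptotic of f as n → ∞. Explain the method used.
f(n) ∈ Θ(n · (log n)^2)

Compare the terms by growth order. For large n, n^a · (log n)^b dominates n^a' · (log n)^b' iff a > a', or (a = a' and b > b'). Ranking the 3 terms shows the dominant one is 7 · n · (log n)^2. Hence f(n) ∈ Θ(n · (log n)^2).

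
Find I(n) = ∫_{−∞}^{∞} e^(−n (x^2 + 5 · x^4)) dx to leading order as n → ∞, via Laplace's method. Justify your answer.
I(n) ~ sqrt(π/n)

φ(x) = x^2 + 5 · x^4 has its unique global minimum at x* = 0 (since φ'(x) = 2x + 20x^3 = 0 only at x = 0 for real x with both coefficients positive, and φ → ∞ as |x| → ∞). At x* = 0, φ(0) = 0 and φ''(0) = 2. Laplace's method then gives
  I(n) ~ sqrt(2π / (n · φ''(0))) · e^(−n φ(0)) = sqrt(2π / (2n)) = sqrt(π/n).
The 5 · x^4 term contributes only at subleading order (an O(1/n) relative correction).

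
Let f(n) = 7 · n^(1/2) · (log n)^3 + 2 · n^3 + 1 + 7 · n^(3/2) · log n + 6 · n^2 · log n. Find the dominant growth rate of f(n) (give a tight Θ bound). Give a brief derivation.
f(n) ∈ Θ(n^3)

Compare the terms by growth order. For large n, n^a · (log n)^b dominates n^a' · (log n)^b' iff a > a', or (a = a' and b > b'). Ranking the 5 terms shows the dominant one is 2 · n^3. Hence f(n) ∈ Θ(n^3).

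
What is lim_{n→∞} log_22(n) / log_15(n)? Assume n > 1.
lim = ln(15) / ln(22) = log_22(15)

Change of base: log_22(n) = ln n / ln 22 and log_15(n) = ln n / ln 15. The ratio is (ln n / ln 22) · (ln 15 / ln n) = ln 15 / ln 22, a constant independent of n. So the limit is ln 15 / ln 22 = log_22(15).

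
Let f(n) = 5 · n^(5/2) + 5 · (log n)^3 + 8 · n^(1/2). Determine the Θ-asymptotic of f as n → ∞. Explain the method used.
f(n) ∈ Θ(n^(5/2))

Compare the terms by growth order. For large n, n^a · (log n)^b dominates n^a' · (log n)^b' iff a > a', or (a = a' and b > b'). Ranking the 3 terms shows the dominant one is 5 · n^(5/2). Hence f(n) ∈ Θ(n^(5/2)).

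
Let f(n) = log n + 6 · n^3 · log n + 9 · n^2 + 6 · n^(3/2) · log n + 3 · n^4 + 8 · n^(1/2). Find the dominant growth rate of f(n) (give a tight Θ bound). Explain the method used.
f(n) ∈ Θ(n^4)

Compare the terms by growth order. For large n, n^a · (log n)^b dominates n^a' · (log n)^b' iff a > a', or (a = a' and b > b'). Ranking the 6 terms shows the dominant one is 3 · n^4. Hence f(n) ∈ Θ(n^4).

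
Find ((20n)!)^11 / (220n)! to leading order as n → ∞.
((20n)!)^11/(220n)! ~ ((2π·20n)^(10/2) / sqrt(11)) · 11^(−11·20n)  →  0

Write N = 20n. Stirling: N! ~ sqrt(2π N)(N/e)^N and (11N)! ~ sqrt(2π·11N)·(11N/e)^(11N).
  (N!)^11/(11N)! ~ (2π N)^(11/2) (N/e)^(11N) / [sqrt(2π·11N) (11N/e)^(11N)]
     = (2π N)^(11/2) / sqrt(2π·11N) · (N/(11N))^(11N)
     = (2π N)^((11−1)/2) / sqrt(11) · 11^(−11N).
Since 11^11 > 1, the factor 11^(−11N) decays exponentially, so the ratio → 0. Substituting N = 20n gives the stated form.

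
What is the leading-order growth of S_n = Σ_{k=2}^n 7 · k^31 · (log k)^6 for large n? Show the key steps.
S_n ~ 7 · n^32 · (log n)^6 / 32

By integral comparison, S_n = ∫_1^n 7 · x^31 · (log x)^6 dx + O(n^31 · (log n)^6). For the integral, the leading term of ∫_1^n x^31 (log x)^6 dx is n^32/32 · (log n)^6 (by repeated integration by parts; each step lowers the log-exponent and produces a relatively O(1/log n) correction). Hence S_n ~ 7 · n^32 · (log n)^6 / 32.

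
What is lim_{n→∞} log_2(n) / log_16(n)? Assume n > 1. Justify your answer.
lim = ln(16) / ln(2) = log_2(16)

Change of base: log_2(n) = ln n / ln 2 and log_16(n) = ln n / ln 16. The ratio is (ln n / ln 2) · (ln 16 / ln n) = ln 16 / ln 2, a constant independent of n. So the limit is ln 16 / ln 2 = log_2(16).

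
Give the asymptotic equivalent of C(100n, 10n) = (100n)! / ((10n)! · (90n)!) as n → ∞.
C(100n, 10n) ~ (10000000000/387420489)^(10n) · sqrt(5/(9π·10n))

Write N = 10n. Apply Stirling to each factorial:
  (10N)! ~ sqrt(2π·10N) · (10N/e)^(10N),
  N! ~ sqrt(2π N) · (N/e)^N,
  (9N)! ~ sqrt(2π·9N) · (9N/e)^(9N).
The exponential factors combine to (10N)^(10N) / (N^N · (9N)^(9N)) = 10^(10N)/9^(9N) = (10^10/9^9)^N = (10000000000/387420489)^N.
The square-root prefactors combine to sqrt(2π·10N) / (sqrt(2π N)·sqrt(2π·9N)) = sqrt(10 / (2π·9·N)) = sqrt(5/(9π·10n)).
Substituting N = 10n: C(100n, 10n) ~ (10000000000/387420489)^(10n) · sqrt(5/(9π·10n)).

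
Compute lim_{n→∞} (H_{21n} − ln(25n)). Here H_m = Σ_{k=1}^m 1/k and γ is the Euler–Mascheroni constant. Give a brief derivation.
lim = ln(21/25) + γ

By Euler-Maclaurin, H_m = ln m + γ + O(1/m). So
  H_{21n} − ln(25n) = ln(21n) + γ − ln(25n) + O(1/n)
                       = ln(21/25) + γ + O(1/n).
Hence the limit is ln(21/25) + γ.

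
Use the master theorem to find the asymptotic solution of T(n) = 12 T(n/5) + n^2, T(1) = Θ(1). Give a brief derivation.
T(n) = Θ(n^2)

log_5 12 ≈ 1.544. f(n) = n^2 dominates n^(log_5 12) since 2 > 1.544, and the regularity condition a·f(n/b) = 12·(n/5)^2 = (12/25)·n^2 ≤ c·f(n) holds with c = 12/25 ≈ 0.48 < 1. So this is Case 3: T(n) = Θ(f(n)) = Θ(n^2).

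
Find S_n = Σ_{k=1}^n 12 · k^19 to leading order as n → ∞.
S_n ~ 3 · n^20 / 5

By integral comparison (Euler-Maclaurin), Σ_{k=1}^n 12 · k^19 = 12 · ∫_0^n x^19 dx + O(n^19) = 12 · n^20/20 = 3 · n^20 / 5 + O(n^19). (Equivalently, Faulhaber's formula gives the same leading term.)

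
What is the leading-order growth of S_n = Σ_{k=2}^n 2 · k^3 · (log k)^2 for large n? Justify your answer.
S_n ~ n^4 · (log n)^2 / 2

By integral comparison, S_n = ∫_1^n 2 · x^3 · (log x)^2 dx + O(n^3 · (log n)^2). For the integral, the leading term of ∫_1^n x^3 (log x)^2 dx is n^4/4 · (log n)^2 (by repeated integration by parts; each step lowers the log-exponent and produces a relatively O(1/log n) correction). Hence S_n ~ n^4 · (log n)^2 / 2.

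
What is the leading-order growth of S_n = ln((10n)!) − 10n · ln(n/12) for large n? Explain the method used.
S_n ~ 10n · (ln 120 − 1) + O(ln n)

Stirling: ln((10n)!) = 10n ln(10n) − 10n + O(ln n).
  S_n = 10n ln(10n) − 10n − 10n ln(n/12) + O(ln n)
      = 10n ln(10n) − 10n ln n + 10n ln 12 − 10n + O(ln n)
      = 10n ln 10 + 10n ln 12 − 10n + O(ln n)
      = 10n (ln 120 − 1) + O(ln n).
Numerically ln(120) − 1 ≈ 3.7875.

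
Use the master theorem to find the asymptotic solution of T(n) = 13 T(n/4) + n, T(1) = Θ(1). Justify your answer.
T(n) = Θ(n^(log_4 13))

Master theorem: compare f(n) = n to n^(log_4 13) where log_4 13 ≈ 1.850. Since 1 < log_4 13, we have f(n) = O(n^(log_4 13 − ε)) for some ε > 0 — Case 1. Hence T(n) = Θ(n^(log_4 13)).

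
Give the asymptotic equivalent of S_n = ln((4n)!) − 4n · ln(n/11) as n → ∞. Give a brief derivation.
S_n ~ 4n · (ln 44 − 1) + O(ln n)

Stirling: ln((4n)!) = 4n ln(4n) − 4n + O(ln n).
  S_n = 4n ln(4n) − 4n − 4n ln(n/11) + O(ln n)
      = 4n ln(4n) − 4n ln n + 4n ln 11 − 4n + O(ln n)
      = 4n ln 4 + 4n ln 11 − 4n + O(ln n)
      = 4n (ln 44 − 1) + O(ln n).
Numerically ln(44) − 1 ≈ 2.7842.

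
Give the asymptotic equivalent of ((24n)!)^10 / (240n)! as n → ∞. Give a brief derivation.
((24n)!)^10/(240n)! ~ ((2π·24n)^(9/2) / sqrt(10)) · 10^(−10·24n)  →  0

Write N = 24n. Stirling: N! ~ sqrt(2π N)(N/e)^N and (10N)! ~ sqrt(2π·10N)·(10N/e)^(10N).
  (N!)^10/(10N)! ~ (2π N)^(10/2) (N/e)^(10N) / [sqrt(2π·10N) (10N/e)^(10N)]
     = (2π N)^(10/2) / sqrt(2π·10N) · (N/(10N))^(10N)
     = (2π N)^((10−1)/2) / sqrt(10) · 10^(−10N).
Since 10^10 > 1, the factor 10^(−10N) decays exponentially, so the ratio → 0. Substituting N = 24n gives the stated form.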